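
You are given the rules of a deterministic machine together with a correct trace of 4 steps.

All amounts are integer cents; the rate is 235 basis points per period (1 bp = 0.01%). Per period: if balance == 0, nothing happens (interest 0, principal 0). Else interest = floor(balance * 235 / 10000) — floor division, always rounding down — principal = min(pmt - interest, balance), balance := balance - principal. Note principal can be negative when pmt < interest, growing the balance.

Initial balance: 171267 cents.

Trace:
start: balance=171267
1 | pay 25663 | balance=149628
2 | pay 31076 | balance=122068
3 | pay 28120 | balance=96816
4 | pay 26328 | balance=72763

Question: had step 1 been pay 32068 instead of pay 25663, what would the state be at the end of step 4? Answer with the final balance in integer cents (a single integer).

65895

(re-executing from step 1 with the substitution; state before step 1: balance=171267)
1 | pay 32068 | balance=143223
2 | pay 31076 | balance=115512
3 | pay 28120 | balance=90106
4 | pay 26328 | balance=65895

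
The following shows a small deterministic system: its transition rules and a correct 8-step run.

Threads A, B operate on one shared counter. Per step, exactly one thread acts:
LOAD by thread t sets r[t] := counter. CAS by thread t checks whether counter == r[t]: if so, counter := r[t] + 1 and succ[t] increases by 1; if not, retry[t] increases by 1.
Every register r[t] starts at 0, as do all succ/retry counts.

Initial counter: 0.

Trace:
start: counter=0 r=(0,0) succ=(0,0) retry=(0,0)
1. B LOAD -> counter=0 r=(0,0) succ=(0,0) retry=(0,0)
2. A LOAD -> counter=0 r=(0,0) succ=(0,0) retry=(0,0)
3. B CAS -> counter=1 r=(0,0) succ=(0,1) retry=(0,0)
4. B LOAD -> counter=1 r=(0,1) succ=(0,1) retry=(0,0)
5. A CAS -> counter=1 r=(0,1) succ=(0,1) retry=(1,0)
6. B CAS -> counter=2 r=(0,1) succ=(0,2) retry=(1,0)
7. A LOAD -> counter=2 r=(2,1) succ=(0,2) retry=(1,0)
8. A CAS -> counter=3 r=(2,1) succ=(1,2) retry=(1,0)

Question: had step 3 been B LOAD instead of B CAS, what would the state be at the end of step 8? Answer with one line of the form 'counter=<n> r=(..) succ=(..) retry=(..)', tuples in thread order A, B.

counter=2 r=(1,0) succ=(2,0) retry=(0,1)

(re-executing from step 3 with the substitution; state before step 3: counter=0 r=(0,0) succ=(0,0) retry=(0,0))
3. B LOAD -> counter=0 r=(0,0) succ=(0,0) retry=(0,0)
4. B LOAD -> counter=0 r=(0,0) succ=(0,0) retry=(0,0)
5. A CAS -> counter=1 r=(0,0) succ=(1,0) retry=(0,0)
6. B CAS -> counter=1 r=(0,0) succ=(1,0) retry=(0,1)
7. A LOAD -> counter=1 r=(1,0) succ=(1,0) retry=(0,1)
8. A CAS -> counter=2 r=(1,0) succ=(2,0) retry=(0,1)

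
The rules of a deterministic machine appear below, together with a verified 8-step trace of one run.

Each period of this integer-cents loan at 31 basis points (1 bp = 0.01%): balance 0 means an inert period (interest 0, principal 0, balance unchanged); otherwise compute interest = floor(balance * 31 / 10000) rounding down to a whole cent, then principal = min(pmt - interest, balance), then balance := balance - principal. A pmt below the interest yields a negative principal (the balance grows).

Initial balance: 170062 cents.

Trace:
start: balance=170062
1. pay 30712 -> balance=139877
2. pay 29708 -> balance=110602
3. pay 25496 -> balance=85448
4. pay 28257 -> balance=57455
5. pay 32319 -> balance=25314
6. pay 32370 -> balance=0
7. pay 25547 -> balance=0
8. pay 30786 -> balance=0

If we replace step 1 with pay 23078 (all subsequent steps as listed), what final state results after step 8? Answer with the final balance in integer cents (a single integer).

(re-executing from step 1 with the substitution; state before step 1: balance=170062)
1. pay 23078 -> balance=147511
2. pay 29708 -> balance=118260
3. pay 25496 -> balance=93130
4. pay 28257 -> balance=65161
5. pay 32319 -> balance=33043
6. pay 32370 -> balance=775
7. pay 25547 -> balance=0
8. pay 30786 -> balance=0

0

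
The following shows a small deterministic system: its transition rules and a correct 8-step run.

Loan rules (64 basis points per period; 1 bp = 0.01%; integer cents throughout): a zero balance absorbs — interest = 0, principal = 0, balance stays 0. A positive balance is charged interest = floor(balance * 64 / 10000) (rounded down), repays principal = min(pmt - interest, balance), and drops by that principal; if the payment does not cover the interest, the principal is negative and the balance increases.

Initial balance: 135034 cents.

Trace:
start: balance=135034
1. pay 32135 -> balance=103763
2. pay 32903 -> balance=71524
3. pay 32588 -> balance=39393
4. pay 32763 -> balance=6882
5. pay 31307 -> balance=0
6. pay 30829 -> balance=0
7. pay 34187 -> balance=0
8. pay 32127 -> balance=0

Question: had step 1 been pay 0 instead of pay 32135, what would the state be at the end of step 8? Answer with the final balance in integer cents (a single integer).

0

(re-executing from step 1 with the substitution; state before step 1: balance=135034)
1. pay 0 -> balance=135898
2. pay 32903 -> balance=103864
3. pay 32588 -> balance=71940
4. pay 32763 -> balance=39637
5. pay 31307 -> balance=8583
6. pay 30829 -> balance=0
7. pay 34187 -> balance=0
8. pay 32127 -> balance=0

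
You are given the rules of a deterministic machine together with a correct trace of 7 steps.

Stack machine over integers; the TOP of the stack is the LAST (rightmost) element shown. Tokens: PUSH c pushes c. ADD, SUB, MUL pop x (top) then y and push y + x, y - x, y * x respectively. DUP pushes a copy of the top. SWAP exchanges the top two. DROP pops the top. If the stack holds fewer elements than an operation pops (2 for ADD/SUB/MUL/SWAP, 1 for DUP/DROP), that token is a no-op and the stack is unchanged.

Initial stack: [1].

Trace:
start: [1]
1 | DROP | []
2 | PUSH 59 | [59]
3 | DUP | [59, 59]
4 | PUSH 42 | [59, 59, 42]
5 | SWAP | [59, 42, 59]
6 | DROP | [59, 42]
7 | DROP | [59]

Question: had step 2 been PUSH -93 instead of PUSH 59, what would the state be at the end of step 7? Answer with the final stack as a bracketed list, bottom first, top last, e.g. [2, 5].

[-93]

(re-executing from step 2 with the substitution; state before step 2: [])
2 | PUSH -93 | [-93]
3 | DUP | [-93, -93]
4 | PUSH 42 | [-93, -93, 42]
5 | SWAP | [-93, 42, -93]
6 | DROP | [-93, 42]
7 | DROP | [-93]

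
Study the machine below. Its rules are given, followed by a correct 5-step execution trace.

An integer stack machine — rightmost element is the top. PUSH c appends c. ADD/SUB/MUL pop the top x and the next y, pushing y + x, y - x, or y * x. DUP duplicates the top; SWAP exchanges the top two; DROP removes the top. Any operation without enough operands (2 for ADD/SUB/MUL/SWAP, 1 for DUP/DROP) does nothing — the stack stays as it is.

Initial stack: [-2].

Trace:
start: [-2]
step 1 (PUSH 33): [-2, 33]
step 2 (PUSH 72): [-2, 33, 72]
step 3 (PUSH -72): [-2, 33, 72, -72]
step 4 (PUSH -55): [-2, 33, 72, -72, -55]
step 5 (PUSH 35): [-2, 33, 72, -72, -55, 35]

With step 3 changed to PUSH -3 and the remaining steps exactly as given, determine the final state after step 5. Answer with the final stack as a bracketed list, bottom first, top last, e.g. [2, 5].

[-2, 33, 72, -3, -55, 35]

(re-executing from step 3 with the substitution; state before step 3: [-2, 33, 72])
step 3 (PUSH -3): [-2, 33, 72, -3]
step 4 (PUSH -55): [-2, 33, 72, -3, -55]
step 5 (PUSH 35): [-2, 33, 72, -3, -55, 35]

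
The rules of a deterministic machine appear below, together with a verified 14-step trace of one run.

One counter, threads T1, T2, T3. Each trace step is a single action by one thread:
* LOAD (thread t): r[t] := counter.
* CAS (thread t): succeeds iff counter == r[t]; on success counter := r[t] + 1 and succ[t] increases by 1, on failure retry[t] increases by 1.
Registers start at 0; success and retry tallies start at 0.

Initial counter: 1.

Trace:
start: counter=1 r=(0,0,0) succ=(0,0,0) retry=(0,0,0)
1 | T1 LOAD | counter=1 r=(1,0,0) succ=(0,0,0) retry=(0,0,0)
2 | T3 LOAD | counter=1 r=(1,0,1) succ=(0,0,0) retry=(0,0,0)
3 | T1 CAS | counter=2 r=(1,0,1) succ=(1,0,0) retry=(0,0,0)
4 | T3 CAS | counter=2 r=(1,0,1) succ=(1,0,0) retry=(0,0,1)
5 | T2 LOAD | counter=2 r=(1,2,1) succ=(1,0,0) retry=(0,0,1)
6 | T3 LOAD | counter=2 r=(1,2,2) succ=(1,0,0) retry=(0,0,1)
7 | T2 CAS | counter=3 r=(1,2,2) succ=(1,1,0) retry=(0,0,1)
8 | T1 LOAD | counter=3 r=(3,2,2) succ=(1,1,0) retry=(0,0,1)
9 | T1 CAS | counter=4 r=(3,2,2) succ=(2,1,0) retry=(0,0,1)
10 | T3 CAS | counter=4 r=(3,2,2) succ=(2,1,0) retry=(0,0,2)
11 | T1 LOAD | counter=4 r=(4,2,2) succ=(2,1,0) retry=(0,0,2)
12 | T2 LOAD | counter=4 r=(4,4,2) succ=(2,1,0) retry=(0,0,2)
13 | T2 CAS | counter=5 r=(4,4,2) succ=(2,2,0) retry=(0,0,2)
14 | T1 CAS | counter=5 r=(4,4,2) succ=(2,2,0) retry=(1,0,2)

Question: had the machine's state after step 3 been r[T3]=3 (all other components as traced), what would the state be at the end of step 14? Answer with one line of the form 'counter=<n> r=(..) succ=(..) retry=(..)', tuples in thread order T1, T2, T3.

counter=5 r=(4,4,2) succ=(2,2,0) retry=(1,0,2)

state after step 3 := counter=2 r=(1,0,3) succ=(1,0,0) retry=(0,0,0)
4 | T3 CAS | counter=2 r=(1,0,3) succ=(1,0,0) retry=(0,0,1)
5 | T2 LOAD | counter=2 r=(1,2,3) succ=(1,0,0) retry=(0,0,1)
6 | T3 LOAD | counter=2 r=(1,2,2) succ=(1,0,0) retry=(0,0,1)
7 | T2 CAS | counter=3 r=(1,2,2) succ=(1,1,0) retry=(0,0,1)
8 | T1 LOAD | counter=3 r=(3,2,2) succ=(1,1,0) retry=(0,0,1)
9 | T1 CAS | counter=4 r=(3,2,2) succ=(2,1,0) retry=(0,0,1)
10 | T3 CAS | counter=4 r=(3,2,2) succ=(2,1,0) retry=(0,0,2)
11 | T1 LOAD | counter=4 r=(4,2,2) succ=(2,1,0) retry=(0,0,2)
12 | T2 LOAD | counter=4 r=(4,4,2) succ=(2,1,0) retry=(0,0,2)
13 | T2 CAS | counter=5 r=(4,4,2) succ=(2,2,0) retry=(0,0,2)
14 | T1 CAS | counter=5 r=(4,4,2) succ=(2,2,0) retry=(1,0,2)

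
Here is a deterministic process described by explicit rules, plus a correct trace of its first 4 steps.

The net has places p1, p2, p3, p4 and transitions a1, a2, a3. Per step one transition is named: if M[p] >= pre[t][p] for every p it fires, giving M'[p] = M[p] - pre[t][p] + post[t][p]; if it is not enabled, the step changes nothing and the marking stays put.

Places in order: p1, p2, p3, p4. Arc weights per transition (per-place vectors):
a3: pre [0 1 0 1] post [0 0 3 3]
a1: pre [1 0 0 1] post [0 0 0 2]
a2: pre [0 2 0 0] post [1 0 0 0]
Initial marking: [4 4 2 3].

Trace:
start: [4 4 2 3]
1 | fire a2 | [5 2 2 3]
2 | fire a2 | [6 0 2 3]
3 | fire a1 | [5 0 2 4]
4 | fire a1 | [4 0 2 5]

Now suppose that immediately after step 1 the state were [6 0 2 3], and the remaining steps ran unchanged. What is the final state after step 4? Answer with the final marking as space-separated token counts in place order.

state after step 1 := [6 0 2 3]
2 | fire a2 | [6 0 2 3]
3 | fire a1 | [5 0 2 4]
4 | fire a1 | [4 0 2 5]

4 0 2 5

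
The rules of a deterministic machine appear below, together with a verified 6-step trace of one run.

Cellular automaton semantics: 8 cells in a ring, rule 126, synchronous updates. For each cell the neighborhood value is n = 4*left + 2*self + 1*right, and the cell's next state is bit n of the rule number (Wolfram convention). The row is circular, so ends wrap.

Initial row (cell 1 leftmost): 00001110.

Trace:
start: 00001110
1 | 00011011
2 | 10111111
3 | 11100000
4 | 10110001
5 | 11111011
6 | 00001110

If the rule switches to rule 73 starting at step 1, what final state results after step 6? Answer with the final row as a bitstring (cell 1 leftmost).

(re-executing steps 1..6 under rule 73; state before step 1: 00001110)
1 | 11101010
2 | 10100000
3 | 00001110
4 | 11101010
5 | 10100000
6 | 00001110

00001110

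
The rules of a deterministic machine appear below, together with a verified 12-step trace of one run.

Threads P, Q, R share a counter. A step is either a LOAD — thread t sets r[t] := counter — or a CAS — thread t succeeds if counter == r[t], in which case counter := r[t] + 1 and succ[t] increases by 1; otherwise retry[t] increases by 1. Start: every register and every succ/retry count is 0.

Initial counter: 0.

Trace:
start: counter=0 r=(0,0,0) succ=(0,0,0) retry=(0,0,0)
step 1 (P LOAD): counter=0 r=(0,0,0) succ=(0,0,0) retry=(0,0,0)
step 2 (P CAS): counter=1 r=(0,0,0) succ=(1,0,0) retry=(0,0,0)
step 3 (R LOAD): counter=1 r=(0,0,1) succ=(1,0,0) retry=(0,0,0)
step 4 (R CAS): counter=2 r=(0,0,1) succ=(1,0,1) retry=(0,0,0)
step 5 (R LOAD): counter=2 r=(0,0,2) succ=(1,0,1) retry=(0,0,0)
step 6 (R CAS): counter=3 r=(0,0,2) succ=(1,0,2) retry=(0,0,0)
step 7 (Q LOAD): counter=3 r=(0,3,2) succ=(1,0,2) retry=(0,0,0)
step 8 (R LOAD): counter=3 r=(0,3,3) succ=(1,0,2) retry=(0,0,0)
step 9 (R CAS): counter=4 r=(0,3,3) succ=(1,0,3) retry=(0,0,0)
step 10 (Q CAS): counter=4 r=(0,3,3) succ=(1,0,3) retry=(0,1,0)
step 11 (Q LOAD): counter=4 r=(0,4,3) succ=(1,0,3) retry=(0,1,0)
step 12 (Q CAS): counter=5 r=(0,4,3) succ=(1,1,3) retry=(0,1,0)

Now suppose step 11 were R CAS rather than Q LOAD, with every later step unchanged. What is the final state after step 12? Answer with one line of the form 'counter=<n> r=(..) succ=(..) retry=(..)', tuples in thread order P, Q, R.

(re-executing from step 11 with the substitution; state before step 11: counter=4 r=(0,3,3) succ=(1,0,3) retry=(0,1,0))
step 11 (R CAS): counter=4 r=(0,3,3) succ=(1,0,3) retry=(0,1,1)
step 12 (Q CAS): counter=4 r=(0,3,3) succ=(1,0,3) retry=(0,2,1)

counter=4 r=(0,3,3) succ=(1,0,3) retry=(0,2,1)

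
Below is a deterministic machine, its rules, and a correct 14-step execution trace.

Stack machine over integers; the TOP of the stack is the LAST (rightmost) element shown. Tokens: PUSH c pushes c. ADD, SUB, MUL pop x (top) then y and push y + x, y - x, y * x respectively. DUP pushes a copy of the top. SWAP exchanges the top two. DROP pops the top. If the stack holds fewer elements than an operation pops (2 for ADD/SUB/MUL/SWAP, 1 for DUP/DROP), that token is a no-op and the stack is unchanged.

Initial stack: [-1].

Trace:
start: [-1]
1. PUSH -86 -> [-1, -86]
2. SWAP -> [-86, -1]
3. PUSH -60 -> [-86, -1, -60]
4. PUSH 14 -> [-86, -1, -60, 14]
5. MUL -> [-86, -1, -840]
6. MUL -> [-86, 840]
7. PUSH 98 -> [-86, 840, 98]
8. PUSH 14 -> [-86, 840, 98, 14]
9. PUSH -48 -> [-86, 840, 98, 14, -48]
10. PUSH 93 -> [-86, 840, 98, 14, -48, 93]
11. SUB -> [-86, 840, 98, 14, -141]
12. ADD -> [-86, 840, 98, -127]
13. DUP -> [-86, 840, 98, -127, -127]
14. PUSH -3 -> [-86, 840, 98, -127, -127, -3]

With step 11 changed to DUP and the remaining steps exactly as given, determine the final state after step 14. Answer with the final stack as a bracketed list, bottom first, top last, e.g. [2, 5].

[-86, 840, 98, 14, -48, 186, 186, -3]

(re-executing from step 11 with the substitution; state before step 11: [-86, 840, 98, 14, -48, 93])
11. DUP -> [-86, 840, 98, 14, -48, 93, 93]
12. ADD -> [-86, 840, 98, 14, -48, 186]
13. DUP -> [-86, 840, 98, 14, -48, 186, 186]
14. PUSH -3 -> [-86, 840, 98, 14, -48, 186, 186, -3]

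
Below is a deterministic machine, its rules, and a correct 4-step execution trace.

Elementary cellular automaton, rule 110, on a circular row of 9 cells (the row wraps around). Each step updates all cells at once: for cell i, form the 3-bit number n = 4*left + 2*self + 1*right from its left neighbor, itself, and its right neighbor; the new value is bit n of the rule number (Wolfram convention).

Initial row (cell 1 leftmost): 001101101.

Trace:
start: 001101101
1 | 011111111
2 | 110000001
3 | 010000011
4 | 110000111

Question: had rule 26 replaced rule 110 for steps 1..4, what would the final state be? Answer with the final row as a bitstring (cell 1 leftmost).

(re-executing steps 1..4 under rule 26; state before step 1: 001101101)
1 | 111001000
2 | 100110101
3 | 011100001
4 | 010010010

010010010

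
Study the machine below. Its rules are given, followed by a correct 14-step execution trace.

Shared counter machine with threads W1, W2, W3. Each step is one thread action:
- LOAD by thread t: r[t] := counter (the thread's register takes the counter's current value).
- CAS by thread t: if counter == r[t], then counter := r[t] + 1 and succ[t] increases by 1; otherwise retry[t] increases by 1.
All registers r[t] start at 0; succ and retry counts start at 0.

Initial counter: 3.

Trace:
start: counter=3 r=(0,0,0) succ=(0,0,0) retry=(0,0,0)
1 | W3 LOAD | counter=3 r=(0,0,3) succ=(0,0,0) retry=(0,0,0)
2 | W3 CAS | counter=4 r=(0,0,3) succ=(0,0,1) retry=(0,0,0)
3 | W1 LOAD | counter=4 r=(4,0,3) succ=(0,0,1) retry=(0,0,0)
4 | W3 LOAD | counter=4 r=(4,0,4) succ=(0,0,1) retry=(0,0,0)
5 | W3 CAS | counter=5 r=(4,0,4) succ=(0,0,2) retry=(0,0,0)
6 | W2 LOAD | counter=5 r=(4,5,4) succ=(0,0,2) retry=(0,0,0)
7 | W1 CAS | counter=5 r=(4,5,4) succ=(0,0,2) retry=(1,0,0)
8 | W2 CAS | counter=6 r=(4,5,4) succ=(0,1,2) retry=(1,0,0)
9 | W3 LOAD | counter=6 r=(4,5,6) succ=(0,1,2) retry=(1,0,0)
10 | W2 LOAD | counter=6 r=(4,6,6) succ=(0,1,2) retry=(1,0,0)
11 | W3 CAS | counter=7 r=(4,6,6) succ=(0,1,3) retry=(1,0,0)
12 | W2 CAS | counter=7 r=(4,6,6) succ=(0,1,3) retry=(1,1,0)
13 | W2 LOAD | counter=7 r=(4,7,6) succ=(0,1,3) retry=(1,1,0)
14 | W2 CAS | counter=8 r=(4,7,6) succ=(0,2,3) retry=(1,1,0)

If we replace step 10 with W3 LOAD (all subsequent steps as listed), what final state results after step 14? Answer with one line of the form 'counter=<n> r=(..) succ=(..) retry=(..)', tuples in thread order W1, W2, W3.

(re-executing from step 10 with the substitution; state before step 10: counter=6 r=(4,5,6) succ=(0,1,2) retry=(1,0,0))
10 | W3 LOAD | counter=6 r=(4,5,6) succ=(0,1,2) retry=(1,0,0)
11 | W3 CAS | counter=7 r=(4,5,6) succ=(0,1,3) retry=(1,0,0)
12 | W2 CAS | counter=7 r=(4,5,6) succ=(0,1,3) retry=(1,1,0)
13 | W2 LOAD | counter=7 r=(4,7,6) succ=(0,1,3) retry=(1,1,0)
14 | W2 CAS | counter=8 r=(4,7,6) succ=(0,2,3) retry=(1,1,0)

counter=8 r=(4,7,6) succ=(0,2,3) retry=(1,1,0)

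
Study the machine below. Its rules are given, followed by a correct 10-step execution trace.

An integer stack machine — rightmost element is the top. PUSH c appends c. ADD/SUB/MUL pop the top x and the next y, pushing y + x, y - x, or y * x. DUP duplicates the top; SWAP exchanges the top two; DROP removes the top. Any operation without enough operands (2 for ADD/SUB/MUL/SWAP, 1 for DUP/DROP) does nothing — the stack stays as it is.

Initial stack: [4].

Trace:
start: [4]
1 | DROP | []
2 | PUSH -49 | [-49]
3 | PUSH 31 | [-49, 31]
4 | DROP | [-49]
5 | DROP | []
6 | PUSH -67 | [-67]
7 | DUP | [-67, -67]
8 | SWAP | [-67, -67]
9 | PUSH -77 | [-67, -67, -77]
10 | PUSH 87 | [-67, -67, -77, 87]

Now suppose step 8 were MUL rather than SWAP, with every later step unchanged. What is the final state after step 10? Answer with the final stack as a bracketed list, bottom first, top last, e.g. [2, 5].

[4489, -77, 87]

(re-executing from step 8 with the substitution; state before step 8: [-67, -67])
8 | MUL | [4489]
9 | PUSH -77 | [4489, -77]
10 | PUSH 87 | [4489, -77, 87]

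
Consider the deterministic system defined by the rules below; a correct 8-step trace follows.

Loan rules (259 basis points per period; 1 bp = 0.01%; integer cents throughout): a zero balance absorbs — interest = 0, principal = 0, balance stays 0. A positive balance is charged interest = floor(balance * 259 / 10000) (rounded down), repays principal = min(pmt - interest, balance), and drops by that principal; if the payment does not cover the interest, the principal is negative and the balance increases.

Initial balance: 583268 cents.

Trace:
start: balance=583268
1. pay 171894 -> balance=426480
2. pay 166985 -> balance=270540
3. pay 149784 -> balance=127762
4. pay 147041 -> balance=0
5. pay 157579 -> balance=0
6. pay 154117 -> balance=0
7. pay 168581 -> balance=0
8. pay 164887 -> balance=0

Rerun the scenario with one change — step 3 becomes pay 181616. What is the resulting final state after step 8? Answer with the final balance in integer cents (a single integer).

0

(re-executing from step 3 with the substitution; state before step 3: balance=270540)
3. pay 181616 -> balance=95930
4. pay 147041 -> balance=0
5. pay 157579 -> balance=0
6. pay 154117 -> balance=0
7. pay 168581 -> balance=0
8. pay 164887 -> balance=0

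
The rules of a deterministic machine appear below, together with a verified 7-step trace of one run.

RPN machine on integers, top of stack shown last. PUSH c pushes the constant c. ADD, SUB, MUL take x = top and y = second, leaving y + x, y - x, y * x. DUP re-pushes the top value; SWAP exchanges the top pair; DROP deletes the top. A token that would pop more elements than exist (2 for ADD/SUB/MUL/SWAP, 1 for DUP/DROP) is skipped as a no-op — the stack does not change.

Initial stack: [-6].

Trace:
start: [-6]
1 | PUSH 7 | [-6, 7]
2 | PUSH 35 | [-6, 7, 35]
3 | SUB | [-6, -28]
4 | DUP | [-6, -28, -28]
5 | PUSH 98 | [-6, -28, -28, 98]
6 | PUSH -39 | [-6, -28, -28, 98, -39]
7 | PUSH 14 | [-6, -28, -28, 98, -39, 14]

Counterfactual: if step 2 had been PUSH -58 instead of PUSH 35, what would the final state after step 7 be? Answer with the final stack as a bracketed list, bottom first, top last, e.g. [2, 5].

[-6, 65, 65, 98, -39, 14]

(re-executing from step 2 with the substitution; state before step 2: [-6, 7])
2 | PUSH -58 | [-6, 7, -58]
3 | SUB | [-6, 65]
4 | DUP | [-6, 65, 65]
5 | PUSH 98 | [-6, 65, 65, 98]
6 | PUSH -39 | [-6, 65, 65, 98, -39]
7 | PUSH 14 | [-6, 65, 65, 98, -39, 14]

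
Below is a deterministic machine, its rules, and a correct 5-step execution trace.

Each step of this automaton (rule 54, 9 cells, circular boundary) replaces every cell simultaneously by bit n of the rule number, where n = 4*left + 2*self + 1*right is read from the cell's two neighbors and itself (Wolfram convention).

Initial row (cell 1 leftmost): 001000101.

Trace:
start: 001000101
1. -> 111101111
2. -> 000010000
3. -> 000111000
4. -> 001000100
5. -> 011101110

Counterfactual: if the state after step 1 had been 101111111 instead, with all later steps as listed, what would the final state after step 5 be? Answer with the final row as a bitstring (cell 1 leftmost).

101110011

state after step 1 := 101111111
2. -> 010000000
3. -> 111000000
4. -> 000100001
5. -> 101110011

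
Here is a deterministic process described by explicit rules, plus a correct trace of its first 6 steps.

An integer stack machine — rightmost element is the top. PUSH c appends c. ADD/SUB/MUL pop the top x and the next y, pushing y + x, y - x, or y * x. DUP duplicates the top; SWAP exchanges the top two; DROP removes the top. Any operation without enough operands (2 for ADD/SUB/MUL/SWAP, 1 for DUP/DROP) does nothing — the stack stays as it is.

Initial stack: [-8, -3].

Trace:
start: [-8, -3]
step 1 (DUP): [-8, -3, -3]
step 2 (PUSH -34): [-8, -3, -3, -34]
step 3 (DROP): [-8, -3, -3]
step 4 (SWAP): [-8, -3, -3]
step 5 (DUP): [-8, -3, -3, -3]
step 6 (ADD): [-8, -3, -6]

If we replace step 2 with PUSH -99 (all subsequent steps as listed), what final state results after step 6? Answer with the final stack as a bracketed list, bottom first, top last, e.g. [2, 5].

(re-executing from step 2 with the substitution; state before step 2: [-8, -3, -3])
step 2 (PUSH -99): [-8, -3, -3, -99]
step 3 (DROP): [-8, -3, -3]
step 4 (SWAP): [-8, -3, -3]
step 5 (DUP): [-8, -3, -3, -3]
step 6 (ADD): [-8, -3, -6]

[-8, -3, -6]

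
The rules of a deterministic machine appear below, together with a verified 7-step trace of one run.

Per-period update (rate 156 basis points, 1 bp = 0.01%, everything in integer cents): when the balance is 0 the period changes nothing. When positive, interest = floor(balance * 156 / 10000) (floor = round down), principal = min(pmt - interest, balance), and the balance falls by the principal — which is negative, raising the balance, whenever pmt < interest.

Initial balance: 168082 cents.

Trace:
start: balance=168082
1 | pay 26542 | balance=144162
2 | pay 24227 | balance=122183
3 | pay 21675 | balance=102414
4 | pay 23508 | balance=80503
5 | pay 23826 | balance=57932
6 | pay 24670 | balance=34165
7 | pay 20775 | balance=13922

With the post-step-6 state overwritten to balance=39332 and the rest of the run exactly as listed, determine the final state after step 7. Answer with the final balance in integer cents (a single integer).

state after step 6 := balance=39332
7 | pay 20775 | balance=19170

19170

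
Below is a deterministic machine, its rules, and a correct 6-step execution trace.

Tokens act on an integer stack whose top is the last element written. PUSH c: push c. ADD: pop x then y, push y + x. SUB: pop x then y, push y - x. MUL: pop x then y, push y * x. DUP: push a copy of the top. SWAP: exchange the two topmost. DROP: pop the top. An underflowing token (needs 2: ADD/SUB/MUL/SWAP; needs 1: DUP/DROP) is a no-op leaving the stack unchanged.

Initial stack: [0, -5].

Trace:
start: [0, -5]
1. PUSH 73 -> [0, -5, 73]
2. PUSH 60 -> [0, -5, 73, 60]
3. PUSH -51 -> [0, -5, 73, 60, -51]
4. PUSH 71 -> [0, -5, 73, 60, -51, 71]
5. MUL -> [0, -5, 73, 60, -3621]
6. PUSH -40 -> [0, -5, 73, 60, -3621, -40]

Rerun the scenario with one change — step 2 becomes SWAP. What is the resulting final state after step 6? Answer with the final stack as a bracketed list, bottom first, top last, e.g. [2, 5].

(re-executing from step 2 with the substitution; state before step 2: [0, -5, 73])
2. SWAP -> [0, 73, -5]
3. PUSH -51 -> [0, 73, -5, -51]
4. PUSH 71 -> [0, 73, -5, -51, 71]
5. MUL -> [0, 73, -5, -3621]
6. PUSH -40 -> [0, 73, -5, -3621, -40]

[0, 73, -5, -3621, -40]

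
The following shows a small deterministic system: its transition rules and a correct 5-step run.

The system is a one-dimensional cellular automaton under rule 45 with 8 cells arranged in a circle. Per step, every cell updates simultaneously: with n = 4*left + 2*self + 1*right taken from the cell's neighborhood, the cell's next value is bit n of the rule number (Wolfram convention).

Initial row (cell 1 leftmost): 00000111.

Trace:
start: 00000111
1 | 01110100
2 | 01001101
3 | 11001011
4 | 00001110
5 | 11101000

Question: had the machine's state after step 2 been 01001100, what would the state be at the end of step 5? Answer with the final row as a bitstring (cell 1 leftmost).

00001001

state after step 2 := 01001100
3 | 01001001
4 | 11001001
5 | 00001001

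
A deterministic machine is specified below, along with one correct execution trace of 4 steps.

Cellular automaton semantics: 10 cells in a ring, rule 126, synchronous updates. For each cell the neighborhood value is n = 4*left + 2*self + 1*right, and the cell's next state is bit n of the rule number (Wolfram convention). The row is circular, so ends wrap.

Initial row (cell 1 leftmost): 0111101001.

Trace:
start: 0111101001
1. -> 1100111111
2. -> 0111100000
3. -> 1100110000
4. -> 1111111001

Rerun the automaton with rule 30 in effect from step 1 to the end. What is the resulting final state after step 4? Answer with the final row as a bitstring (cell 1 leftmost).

1001000111

(re-executing steps 1..4 under rule 30; state before step 1: 0111101001)
1. -> 0100001111
2. -> 0110011000
3. -> 1101110100
4. -> 1001000111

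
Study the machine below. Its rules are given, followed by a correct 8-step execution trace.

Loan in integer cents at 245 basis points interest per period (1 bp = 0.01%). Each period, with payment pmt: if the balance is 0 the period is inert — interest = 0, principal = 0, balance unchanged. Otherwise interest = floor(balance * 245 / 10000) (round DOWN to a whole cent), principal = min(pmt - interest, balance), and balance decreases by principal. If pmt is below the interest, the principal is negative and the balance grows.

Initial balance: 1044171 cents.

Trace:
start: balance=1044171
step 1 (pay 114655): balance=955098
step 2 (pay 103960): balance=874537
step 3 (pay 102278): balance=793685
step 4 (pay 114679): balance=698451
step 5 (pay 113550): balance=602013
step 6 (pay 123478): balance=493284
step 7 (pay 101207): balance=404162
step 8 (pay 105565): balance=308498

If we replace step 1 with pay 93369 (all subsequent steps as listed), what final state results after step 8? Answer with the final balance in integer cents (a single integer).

(re-executing from step 1 with the substitution; state before step 1: balance=1044171)
step 1 (pay 93369): balance=976384
step 2 (pay 103960): balance=896345
step 3 (pay 102278): balance=816027
step 4 (pay 114679): balance=721340
step 5 (pay 113550): balance=625462
step 6 (pay 123478): balance=517307
step 7 (pay 101207): balance=428774
step 8 (pay 105565): balance=333713

333713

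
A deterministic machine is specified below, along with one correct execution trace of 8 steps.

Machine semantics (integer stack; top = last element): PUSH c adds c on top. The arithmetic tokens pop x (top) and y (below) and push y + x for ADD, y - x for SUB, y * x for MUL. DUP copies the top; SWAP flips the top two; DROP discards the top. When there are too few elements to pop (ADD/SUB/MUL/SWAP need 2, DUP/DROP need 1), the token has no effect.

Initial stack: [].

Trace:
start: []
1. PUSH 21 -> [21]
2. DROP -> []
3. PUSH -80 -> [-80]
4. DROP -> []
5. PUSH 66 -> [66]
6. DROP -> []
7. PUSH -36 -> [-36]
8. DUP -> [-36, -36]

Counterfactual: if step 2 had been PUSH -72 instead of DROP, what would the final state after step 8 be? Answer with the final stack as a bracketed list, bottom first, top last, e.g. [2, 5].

(re-executing from step 2 with the substitution; state before step 2: [21])
2. PUSH -72 -> [21, -72]
3. PUSH -80 -> [21, -72, -80]
4. DROP -> [21, -72]
5. PUSH 66 -> [21, -72, 66]
6. DROP -> [21, -72]
7. PUSH -36 -> [21, -72, -36]
8. DUP -> [21, -72, -36, -36]

[21, -72, -36, -36]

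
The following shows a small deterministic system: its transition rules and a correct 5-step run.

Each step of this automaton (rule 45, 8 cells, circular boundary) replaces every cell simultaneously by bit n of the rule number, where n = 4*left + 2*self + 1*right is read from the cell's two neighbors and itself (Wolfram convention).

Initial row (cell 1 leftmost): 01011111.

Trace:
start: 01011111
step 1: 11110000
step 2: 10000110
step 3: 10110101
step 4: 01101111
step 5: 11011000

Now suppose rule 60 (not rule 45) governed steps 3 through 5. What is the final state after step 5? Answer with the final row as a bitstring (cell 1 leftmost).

10110100

(re-executing steps 3..5 under rule 60; state before step 3: 10000110)
step 3: 11000101
step 4: 00100111
step 5: 10110100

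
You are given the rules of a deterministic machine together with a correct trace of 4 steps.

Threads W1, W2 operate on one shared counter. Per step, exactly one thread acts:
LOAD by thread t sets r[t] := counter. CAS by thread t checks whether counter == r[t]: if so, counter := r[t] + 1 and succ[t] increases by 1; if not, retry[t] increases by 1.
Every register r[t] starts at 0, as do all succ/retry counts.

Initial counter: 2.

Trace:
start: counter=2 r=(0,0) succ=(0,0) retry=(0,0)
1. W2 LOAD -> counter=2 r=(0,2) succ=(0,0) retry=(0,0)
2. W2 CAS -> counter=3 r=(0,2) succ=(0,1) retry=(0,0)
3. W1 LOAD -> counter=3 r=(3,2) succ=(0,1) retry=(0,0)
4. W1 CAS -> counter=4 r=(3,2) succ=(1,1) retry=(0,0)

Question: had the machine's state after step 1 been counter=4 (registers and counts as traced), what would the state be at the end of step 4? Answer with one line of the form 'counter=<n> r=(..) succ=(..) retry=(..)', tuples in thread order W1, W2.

state after step 1 := counter=4 r=(0,2) succ=(0,0) retry=(0,0)
2. W2 CAS -> counter=4 r=(0,2) succ=(0,0) retry=(0,1)
3. W1 LOAD -> counter=4 r=(4,2) succ=(0,0) retry=(0,1)
4. W1 CAS -> counter=5 r=(4,2) succ=(1,0) retry=(0,1)

counter=5 r=(4,2) succ=(1,0) retry=(0,1)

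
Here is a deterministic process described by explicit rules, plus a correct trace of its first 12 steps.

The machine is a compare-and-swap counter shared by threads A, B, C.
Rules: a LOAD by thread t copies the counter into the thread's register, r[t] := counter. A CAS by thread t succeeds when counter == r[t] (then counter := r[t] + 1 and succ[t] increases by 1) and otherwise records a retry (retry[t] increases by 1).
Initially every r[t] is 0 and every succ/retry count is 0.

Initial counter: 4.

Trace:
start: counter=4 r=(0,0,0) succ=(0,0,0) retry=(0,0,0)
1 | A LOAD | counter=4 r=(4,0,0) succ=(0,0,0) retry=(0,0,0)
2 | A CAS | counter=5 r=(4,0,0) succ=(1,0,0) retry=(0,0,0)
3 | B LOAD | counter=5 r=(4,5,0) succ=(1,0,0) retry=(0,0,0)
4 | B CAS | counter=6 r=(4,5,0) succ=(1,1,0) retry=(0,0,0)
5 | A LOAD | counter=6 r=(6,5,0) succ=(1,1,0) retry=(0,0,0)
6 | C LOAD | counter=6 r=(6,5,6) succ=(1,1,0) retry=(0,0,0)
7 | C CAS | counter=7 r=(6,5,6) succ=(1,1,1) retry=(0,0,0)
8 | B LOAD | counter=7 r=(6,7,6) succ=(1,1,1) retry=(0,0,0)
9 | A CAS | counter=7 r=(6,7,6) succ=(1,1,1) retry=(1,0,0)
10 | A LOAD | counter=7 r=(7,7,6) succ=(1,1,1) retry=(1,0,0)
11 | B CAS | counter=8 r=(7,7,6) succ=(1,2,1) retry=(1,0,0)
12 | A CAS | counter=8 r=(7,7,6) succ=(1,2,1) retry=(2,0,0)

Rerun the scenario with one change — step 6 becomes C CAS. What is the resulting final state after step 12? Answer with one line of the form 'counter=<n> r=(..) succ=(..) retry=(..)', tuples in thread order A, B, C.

(re-executing from step 6 with the substitution; state before step 6: counter=6 r=(6,5,0) succ=(1,1,0) retry=(0,0,0))
6 | C CAS | counter=6 r=(6,5,0) succ=(1,1,0) retry=(0,0,1)
7 | C CAS | counter=6 r=(6,5,0) succ=(1,1,0) retry=(0,0,2)
8 | B LOAD | counter=6 r=(6,6,0) succ=(1,1,0) retry=(0,0,2)
9 | A CAS | counter=7 r=(6,6,0) succ=(2,1,0) retry=(0,0,2)
10 | A LOAD | counter=7 r=(7,6,0) succ=(2,1,0) retry=(0,0,2)
11 | B CAS | counter=7 r=(7,6,0) succ=(2,1,0) retry=(0,1,2)
12 | A CAS | counter=8 r=(7,6,0) succ=(3,1,0) retry=(0,1,2)

counter=8 r=(7,6,0) succ=(3,1,0) retry=(0,1,2)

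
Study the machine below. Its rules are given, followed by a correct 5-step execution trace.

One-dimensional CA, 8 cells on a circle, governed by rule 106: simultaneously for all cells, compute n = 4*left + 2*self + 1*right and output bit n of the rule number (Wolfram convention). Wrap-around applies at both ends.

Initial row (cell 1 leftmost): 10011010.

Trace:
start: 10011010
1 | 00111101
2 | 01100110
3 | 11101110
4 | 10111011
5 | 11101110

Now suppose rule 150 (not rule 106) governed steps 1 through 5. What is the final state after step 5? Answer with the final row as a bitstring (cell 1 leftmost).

(re-executing steps 1..5 under rule 150; state before step 1: 10011010)
1 | 11100010
2 | 01010110
3 | 11010001
4 | 10011010
5 | 11100010

11100010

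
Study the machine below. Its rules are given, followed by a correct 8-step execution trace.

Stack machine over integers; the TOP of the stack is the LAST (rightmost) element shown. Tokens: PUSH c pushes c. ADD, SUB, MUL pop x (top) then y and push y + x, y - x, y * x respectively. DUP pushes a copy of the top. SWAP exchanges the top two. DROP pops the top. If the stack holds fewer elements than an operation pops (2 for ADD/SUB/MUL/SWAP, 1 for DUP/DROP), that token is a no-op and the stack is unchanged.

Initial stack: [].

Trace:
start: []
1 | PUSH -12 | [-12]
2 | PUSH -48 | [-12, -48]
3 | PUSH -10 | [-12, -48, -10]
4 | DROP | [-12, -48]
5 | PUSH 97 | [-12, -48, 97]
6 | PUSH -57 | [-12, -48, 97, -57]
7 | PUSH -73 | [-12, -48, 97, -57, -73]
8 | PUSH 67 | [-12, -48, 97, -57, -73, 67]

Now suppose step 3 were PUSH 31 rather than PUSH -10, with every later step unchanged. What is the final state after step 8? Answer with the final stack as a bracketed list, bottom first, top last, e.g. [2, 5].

(re-executing from step 3 with the substitution; state before step 3: [-12, -48])
3 | PUSH 31 | [-12, -48, 31]
4 | DROP | [-12, -48]
5 | PUSH 97 | [-12, -48, 97]
6 | PUSH -57 | [-12, -48, 97, -57]
7 | PUSH -73 | [-12, -48, 97, -57, -73]
8 | PUSH 67 | [-12, -48, 97, -57, -73, 67]

[-12, -48, 97, -57, -73, 67]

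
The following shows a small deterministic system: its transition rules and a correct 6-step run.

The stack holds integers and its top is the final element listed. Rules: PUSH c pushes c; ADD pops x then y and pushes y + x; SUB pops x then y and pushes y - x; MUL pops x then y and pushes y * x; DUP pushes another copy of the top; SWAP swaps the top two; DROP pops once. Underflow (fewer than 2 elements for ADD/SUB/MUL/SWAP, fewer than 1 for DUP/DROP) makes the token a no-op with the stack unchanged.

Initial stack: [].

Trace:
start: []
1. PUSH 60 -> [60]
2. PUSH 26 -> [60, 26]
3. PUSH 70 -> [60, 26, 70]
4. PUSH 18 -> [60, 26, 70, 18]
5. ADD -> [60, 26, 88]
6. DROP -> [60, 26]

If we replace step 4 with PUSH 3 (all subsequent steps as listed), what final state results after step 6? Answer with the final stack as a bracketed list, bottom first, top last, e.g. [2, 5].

[60, 26]

(re-executing from step 4 with the substitution; state before step 4: [60, 26, 70])
4. PUSH 3 -> [60, 26, 70, 3]
5. ADD -> [60, 26, 73]
6. DROP -> [60, 26]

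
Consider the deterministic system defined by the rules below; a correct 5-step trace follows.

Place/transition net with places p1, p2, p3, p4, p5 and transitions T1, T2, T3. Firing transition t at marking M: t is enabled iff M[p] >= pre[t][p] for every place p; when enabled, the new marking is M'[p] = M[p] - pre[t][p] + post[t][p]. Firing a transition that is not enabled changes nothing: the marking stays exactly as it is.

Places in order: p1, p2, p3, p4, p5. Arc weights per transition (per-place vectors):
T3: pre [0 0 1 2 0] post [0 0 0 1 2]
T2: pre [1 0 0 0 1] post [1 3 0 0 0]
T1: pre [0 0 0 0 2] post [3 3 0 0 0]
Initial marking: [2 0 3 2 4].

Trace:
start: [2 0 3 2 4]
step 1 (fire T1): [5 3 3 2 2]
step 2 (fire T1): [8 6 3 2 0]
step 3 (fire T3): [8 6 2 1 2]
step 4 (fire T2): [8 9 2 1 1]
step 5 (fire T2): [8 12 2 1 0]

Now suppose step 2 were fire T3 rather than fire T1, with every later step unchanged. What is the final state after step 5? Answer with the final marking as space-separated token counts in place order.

5 9 2 1 2

(re-executing from step 2 with the substitution; state before step 2: [5 3 3 2 2])
step 2 (fire T3): [5 3 2 1 4]
step 3 (fire T3): [5 3 2 1 4]
step 4 (fire T2): [5 6 2 1 3]
step 5 (fire T2): [5 9 2 1 2]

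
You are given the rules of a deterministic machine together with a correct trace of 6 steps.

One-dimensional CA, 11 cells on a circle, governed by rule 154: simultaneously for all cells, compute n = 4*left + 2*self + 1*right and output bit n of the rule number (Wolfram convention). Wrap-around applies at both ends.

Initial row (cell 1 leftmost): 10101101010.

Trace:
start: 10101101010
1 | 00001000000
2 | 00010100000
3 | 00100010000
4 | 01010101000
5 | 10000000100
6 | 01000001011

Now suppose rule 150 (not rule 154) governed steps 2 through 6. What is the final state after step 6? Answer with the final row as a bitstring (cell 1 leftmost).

11011101111

(re-executing steps 2..6 under rule 150; state before step 2: 00001000000)
2 | 00011100000
3 | 00101010000
4 | 01101011000
5 | 10001000100
6 | 11011101111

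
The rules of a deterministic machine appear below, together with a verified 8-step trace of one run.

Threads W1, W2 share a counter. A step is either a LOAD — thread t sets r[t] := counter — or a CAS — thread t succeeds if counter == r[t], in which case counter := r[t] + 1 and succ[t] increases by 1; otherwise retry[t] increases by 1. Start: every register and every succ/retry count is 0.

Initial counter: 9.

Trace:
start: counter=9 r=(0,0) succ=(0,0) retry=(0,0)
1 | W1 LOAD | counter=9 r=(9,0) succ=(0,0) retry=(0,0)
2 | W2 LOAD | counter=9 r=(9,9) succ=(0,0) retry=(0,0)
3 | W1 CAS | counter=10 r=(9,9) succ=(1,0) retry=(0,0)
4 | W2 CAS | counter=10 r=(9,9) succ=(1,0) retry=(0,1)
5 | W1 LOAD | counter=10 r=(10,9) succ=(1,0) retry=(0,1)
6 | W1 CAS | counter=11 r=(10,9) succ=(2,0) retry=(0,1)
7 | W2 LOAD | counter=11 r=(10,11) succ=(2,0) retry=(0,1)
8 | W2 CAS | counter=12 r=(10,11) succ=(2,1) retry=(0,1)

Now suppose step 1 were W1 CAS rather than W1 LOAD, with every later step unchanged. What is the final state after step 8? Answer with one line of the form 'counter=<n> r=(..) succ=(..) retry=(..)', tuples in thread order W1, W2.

(re-executing from step 1 with the substitution; state before step 1: counter=9 r=(0,0) succ=(0,0) retry=(0,0))
1 | W1 CAS | counter=9 r=(0,0) succ=(0,0) retry=(1,0)
2 | W2 LOAD | counter=9 r=(0,9) succ=(0,0) retry=(1,0)
3 | W1 CAS | counter=9 r=(0,9) succ=(0,0) retry=(2,0)
4 | W2 CAS | counter=10 r=(0,9) succ=(0,1) retry=(2,0)
5 | W1 LOAD | counter=10 r=(10,9) succ=(0,1) retry=(2,0)
6 | W1 CAS | counter=11 r=(10,9) succ=(1,1) retry=(2,0)
7 | W2 LOAD | counter=11 r=(10,11) succ=(1,1) retry=(2,0)
8 | W2 CAS | counter=12 r=(10,11) succ=(1,2) retry=(2,0)

counter=12 r=(10,11) succ=(1,2) retry=(2,0)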